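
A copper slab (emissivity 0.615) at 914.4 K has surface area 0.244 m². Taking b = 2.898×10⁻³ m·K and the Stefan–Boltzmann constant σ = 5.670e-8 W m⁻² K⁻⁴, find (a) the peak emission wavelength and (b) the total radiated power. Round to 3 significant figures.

λ_max ≈ 3.17 μm; P ≈ 5.95×10³ W

(a) λ_max = b/T = 2.898×10⁻³/914.4 = 3.169×10⁻⁶ m = 3.17 μm.
Area A = 0.244 m².
(b) P = εσAT⁴ = 0.615×5.670×10⁻⁸×0.244×(914.4)⁴ = 5.95×10³ W.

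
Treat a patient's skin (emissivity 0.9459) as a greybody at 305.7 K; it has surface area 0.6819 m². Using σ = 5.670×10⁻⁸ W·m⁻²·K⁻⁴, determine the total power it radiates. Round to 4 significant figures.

P ≈ 319.4 W

Area A = 0.6819 m².
P = εσAT⁴ = 0.9459 × 5.670×10⁻⁸ × 0.6819 × (305.7)⁴ = 319.4 W.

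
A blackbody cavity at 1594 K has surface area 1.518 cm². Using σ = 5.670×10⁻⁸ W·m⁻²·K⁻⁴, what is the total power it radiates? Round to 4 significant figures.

P ≈ 55.57 W

Area A = 1.518 cm² = 1.518×10⁻⁴ m².
P = σAT⁴ = 5.670×10⁻⁸ × 1.518×10⁻⁴ × (1594)⁴ = 55.57 W.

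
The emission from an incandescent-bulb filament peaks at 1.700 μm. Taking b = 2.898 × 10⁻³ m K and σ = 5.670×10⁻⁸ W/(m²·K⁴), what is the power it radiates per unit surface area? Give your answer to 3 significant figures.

Wien's law: T = b/λ_max = 2.898×10⁻³/1.700×10⁻⁶ = 1704.71 K.
Then I = σT⁴ = 5.670×10⁻⁸×(1704.71)⁴ = 4.79×10⁵ W/m².

I ≈ 4.79×10⁵ W/m²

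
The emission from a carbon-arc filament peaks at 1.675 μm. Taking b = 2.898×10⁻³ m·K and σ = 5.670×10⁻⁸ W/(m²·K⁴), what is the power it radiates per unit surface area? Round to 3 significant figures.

I ≈ 5.08×10⁵ W/m²

Wien's law: T = b/λ_max = 2.898×10⁻³/1.675×10⁻⁶ = 1730.15 K.
Then I = σT⁴ = 5.670×10⁻⁸×(1730.15)⁴ = 5.08×10⁵ W/m².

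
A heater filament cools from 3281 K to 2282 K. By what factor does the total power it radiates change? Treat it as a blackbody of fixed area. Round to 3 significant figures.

P ∝ T⁴, so P₂/P₁ = (T₂/T₁)⁴ = (2282/3281)⁴ = (0.695520)⁴ = 0.234.

P₂/P₁ ≈ 0.234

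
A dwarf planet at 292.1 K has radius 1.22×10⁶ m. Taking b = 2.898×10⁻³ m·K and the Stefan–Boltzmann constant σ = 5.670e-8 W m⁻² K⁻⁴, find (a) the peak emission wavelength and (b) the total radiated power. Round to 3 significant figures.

λ_max ≈ 9.92 μm; P ≈ 7.72×10¹⁵ W

(a) λ_max = b/T = 2.898×10⁻³/292.1 = 9.921×10⁻⁶ m = 9.92 μm.
Surface area A = 4πR² = 4π(1.22×10⁶ m)² = 1.87038×10¹³ m².
(b) P = σAT⁴ = 5.670×10⁻⁸×1.87038×10¹³×(292.1)⁴ = 7.72×10¹⁵ W.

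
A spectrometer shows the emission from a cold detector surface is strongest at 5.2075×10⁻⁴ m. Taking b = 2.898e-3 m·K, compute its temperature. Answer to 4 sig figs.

T ≈ 5.565 K

Wien's law gives T = b/λ_max = (2.898×10⁻³ m·K)/(5.2075×10⁻⁴ m) = 5.565 K.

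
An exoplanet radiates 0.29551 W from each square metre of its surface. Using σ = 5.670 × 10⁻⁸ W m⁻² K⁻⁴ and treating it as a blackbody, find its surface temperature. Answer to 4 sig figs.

T ≈ 47.78 K

I = σT⁴, so T = (I/σ)^(1/4) = (0.29551/(5.670×10⁻⁸))^(1/4) = 47.78 K.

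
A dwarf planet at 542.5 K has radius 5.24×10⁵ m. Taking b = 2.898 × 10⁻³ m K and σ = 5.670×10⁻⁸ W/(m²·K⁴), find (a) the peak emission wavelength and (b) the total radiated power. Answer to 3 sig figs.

λ_max ≈ 5.34 μm; P ≈ 1.69×10¹⁶ W

(a) λ_max = b/T = 2.898×10⁻³/542.5 = 5.342×10⁻⁶ m = 5.34 μm.
Surface area A = 4πR² = 4π(5.24×10⁵ m)² = 3.45042×10¹² m².
(b) P = σAT⁴ = 5.670×10⁻⁸×3.45042×10¹²×(542.5)⁴ = 1.69×10¹⁶ W.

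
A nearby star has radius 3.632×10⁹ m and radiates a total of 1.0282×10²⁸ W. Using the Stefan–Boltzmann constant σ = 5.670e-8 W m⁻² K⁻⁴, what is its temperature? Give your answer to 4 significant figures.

T ≈ 5751 K

Surface area A = 4πR² = 4π(3.632×10⁹ m)² = 1.65768×10²⁰ m².
P = σAT⁴ ⇒ T = (P/(σA))^(1/4) = (1.0282×10²⁸/(5.670×10⁻⁸×1.65768×10²⁰))^(1/4) = 5751 K.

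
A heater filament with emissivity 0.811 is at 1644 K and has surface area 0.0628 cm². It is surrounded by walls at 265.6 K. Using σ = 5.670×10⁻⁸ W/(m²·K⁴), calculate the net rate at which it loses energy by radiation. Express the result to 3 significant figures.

Area A = 0.0628 cm² = 6.28×10⁻⁶ m².
Net radiated power P_net = εσA(T⁴ − T₀⁴) = 0.811×5.670×10⁻⁸×6.28×10⁻⁶×(1644⁴ − 265.6⁴).
T⁴ − T₀⁴ = 7.30478×10¹² − 4.97637×10⁹ = 7.29980×10¹² K⁴, so P_net = 2.11 W.

Net loss ≈ 2.11 W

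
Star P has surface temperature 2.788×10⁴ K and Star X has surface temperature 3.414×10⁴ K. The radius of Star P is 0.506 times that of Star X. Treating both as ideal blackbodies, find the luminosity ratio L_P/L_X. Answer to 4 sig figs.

L_P/L_X ≈ 0.1139

L ∝ R²T⁴, so L_P/L_X = (R_P/R_X)²(T_P/T_X)⁴ = (0.506)² × (2.788×10⁴/3.414×10⁴)⁴ = 0.256036 × 0.444751 = 0.1139.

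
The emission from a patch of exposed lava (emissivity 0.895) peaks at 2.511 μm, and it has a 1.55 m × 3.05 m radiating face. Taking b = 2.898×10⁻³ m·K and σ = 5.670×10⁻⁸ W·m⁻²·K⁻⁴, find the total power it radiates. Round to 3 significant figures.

P ≈ 4.26×10⁵ W

Wien's law: T = b/λ_max = 2.898×10⁻³/2.511×10⁻⁶ = 1154.12 K.
Area A = 1.55 × 3.05 = 4.7275 m².
Then P = εσAT⁴ = 0.895×5.670×10⁻⁸×4.7275×(1154.12)⁴ = 4.26×10⁵ W.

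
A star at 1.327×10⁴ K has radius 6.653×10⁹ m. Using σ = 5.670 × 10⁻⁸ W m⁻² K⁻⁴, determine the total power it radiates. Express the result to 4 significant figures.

Surface area A = 4πR² = 4π(6.653×10⁹ m)² = 5.56218×10²⁰ m².
P = σAT⁴ = 5.670×10⁻⁸ × 5.56218×10²⁰ × (1.327×10⁴)⁴ = 9.779×10²⁹ W.

P ≈ 9.779×10²⁹ W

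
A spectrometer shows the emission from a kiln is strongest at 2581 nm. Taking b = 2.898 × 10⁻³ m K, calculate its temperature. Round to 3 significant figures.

Wien's law gives T = b/λ_max = (2.898×10⁻³ m·K)/(2.581×10⁻⁶ m) = 1.12×10³ K.

T ≈ 1.12×10³ K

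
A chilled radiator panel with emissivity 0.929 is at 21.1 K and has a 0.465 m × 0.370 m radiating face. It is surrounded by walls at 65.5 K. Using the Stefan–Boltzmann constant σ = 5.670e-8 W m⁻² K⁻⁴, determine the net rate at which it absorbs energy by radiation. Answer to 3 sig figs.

Area A = 0.465 × 0.370 = 0.17205 m².
Net radiated power P_net = εσA(T⁴ − T₀⁴) = 0.929×5.670×10⁻⁸×0.17205×(21.1⁴ − 65.5⁴).
T⁴ − T₀⁴ = 1.98212×10⁵ − 1.84062×10⁷ = -1.82080×10⁷ K⁴, so P_net = -0.165 W — negative, meaning a net gain of 0.165 W.

Net gain ≈ 0.165 W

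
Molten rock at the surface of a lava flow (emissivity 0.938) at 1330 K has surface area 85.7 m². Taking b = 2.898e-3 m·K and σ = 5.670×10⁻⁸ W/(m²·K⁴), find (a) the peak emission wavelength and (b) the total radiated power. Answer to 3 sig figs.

λ_max ≈ 2.18 μm; P ≈ 1.43×10⁷ W

(a) λ_max = b/T = 2.898×10⁻³/1330 = 2.179×10⁻⁶ m = 2.18 μm.
Area A = 85.7 m².
(b) P = εσAT⁴ = 0.938×5.670×10⁻⁸×85.7×(1330)⁴ = 1.43×10⁷ W.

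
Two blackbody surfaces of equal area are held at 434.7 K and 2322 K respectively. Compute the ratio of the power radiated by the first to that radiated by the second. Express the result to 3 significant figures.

With equal areas, P₁/P₂ = (T₁/T₂)⁴ = (434.7/2322)⁴ = 1.23×10⁻³.

P₁/P₂ ≈ 1.23×10⁻³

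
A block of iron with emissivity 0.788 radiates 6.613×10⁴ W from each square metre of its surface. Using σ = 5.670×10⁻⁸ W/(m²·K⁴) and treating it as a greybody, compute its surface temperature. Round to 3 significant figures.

I = εσT⁴, so T = (I/εσ)^(1/4) = (6.613×10⁴/(0.788×5.670×10⁻⁸))^(1/4) = 1.10×10³ K.

T ≈ 1.10×10³ K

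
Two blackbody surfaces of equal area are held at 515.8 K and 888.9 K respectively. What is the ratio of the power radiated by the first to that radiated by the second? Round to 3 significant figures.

P₁/P₂ ≈ 0.113

With equal areas, P₁/P₂ = (T₁/T₂)⁴ = (515.8/888.9)⁴ = 0.113.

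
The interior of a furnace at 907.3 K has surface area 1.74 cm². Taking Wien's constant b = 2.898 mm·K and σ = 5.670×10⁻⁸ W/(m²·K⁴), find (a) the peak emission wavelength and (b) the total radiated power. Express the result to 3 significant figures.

λ_max ≈ 3.19 μm; P ≈ 6.69 W

(a) λ_max = b/T = 2.898×10⁻³/907.3 = 3.194×10⁻⁶ m = 3.19 μm.
Area A = 1.74 cm² = 1.74×10⁻⁴ m².
(b) P = σAT⁴ = 5.670×10⁻⁸×1.74×10⁻⁴×(907.3)⁴ = 6.69 W.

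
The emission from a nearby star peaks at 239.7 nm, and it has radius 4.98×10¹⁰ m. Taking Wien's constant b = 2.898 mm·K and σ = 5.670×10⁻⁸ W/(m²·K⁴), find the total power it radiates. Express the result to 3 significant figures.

P ≈ 3.78×10³¹ W

Wien's law: T = b/λ_max = 2.898×10⁻³/2.397×10⁻⁷ = 12090.1 K.
Surface area A = 4πR² = 4π(4.98×10¹⁰ m)² = 3.11651×10²² m².
Then P = σAT⁴ = 5.670×10⁻⁸×3.11651×10²²×(12090.1)⁴ = 3.78×10³¹ W.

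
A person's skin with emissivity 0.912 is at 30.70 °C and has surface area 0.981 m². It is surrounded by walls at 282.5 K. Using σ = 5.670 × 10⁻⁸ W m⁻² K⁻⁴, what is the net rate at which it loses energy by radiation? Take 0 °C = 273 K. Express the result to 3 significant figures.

Net loss ≈ 108 W

T = 30.70 °C + 273 = 303.70 K.
Area A = 0.981 m².
Net radiated power P_net = εσA(T⁴ − T₀⁴) = 0.912×5.670×10⁻⁸×0.981×(303.70⁴ − 282.5⁴).
T⁴ − T₀⁴ = 8.50705×10⁹ − 6.36904×10⁹ = 2.13801×10⁹ K⁴, so P_net = 108 W.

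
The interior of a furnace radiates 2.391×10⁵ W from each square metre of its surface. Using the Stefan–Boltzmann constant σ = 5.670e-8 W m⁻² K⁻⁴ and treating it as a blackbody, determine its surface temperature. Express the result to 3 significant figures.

I = σT⁴, so T = (I/σ)^(1/4) = (2.391×10⁵/(5.670×10⁻⁸))^(1/4) = 1.43×10³ K.

T ≈ 1.43×10³ K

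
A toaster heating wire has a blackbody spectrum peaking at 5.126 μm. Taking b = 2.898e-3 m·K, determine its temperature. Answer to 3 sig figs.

T ≈ 565 K

Wien's law gives T = b/λ_max = (2.898×10⁻³ m·K)/(5.126×10⁻⁶ m) = 565 K.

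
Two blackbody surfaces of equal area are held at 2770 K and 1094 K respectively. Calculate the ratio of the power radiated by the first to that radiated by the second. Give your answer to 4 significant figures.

P₁/P₂ ≈ 41.10

With equal areas, P₁/P₂ = (T₁/T₂)⁴ = (2770/1094)⁴ = 41.10.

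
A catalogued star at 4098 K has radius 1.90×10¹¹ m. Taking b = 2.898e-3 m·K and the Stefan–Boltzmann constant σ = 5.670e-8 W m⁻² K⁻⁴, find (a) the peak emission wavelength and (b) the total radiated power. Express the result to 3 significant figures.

λ_max ≈ 0.707 μm; P ≈ 7.25×10³⁰ W

(a) λ_max = b/T = 2.898×10⁻³/4098 = 7.072×10⁻⁷ m = 0.707 μm.
Surface area A = 4πR² = 4π(1.90×10¹¹ m)² = 4.53646×10²³ m².
(b) P = σAT⁴ = 5.670×10⁻⁸×4.53646×10²³×(4098)⁴ = 7.25×10³⁰ W.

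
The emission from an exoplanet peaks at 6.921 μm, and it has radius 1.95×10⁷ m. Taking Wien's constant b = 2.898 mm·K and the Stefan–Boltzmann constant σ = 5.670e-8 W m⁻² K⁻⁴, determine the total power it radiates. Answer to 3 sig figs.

Wien's law: T = b/λ_max = 2.898×10⁻³/6.921×10⁻⁶ = 418.726 K.
Surface area A = 4πR² = 4π(1.95×10⁷ m)² = 4.77836×10¹⁵ m².
Then P = σAT⁴ = 5.670×10⁻⁸×4.77836×10¹⁵×(418.726)⁴ = 8.33×10¹⁸ W.

P ≈ 8.33×10¹⁸ W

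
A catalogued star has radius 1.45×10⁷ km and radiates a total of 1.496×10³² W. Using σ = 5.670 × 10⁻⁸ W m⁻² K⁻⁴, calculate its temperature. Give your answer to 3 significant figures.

T ≈ 3.16×10⁴ K

Surface area A = 4πR² = 4π(1.45×10¹⁰ m)² = 2.64208×10²¹ m².
P = σAT⁴ ⇒ T = (P/(σA))^(1/4) = (1.496×10³²/(5.670×10⁻⁸×2.64208×10²¹))^(1/4) = 3.16×10⁴ K.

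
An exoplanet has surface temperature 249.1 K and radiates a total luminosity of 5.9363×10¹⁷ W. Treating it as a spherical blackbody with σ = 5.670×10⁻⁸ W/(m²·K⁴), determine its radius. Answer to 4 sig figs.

L = 4πR²σT⁴ ⇒ R = √(L/(4πσT⁴)).
σT⁴ = 218.312 W/m², so R = √(5.9363×10¹⁷/(4π×218.312)) = 1.471×10⁷ m.

R ≈ 1.471×10⁷ m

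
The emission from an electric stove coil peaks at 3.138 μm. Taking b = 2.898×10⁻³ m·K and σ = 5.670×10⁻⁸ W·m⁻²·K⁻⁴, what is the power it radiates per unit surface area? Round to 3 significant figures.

Wien's law: T = b/λ_max = 2.898×10⁻³/3.138×10⁻⁶ = 923.518 K.
Then I = σT⁴ = 5.670×10⁻⁸×(923.518)⁴ = 4.12×10⁴ W/m².

I ≈ 4.12×10⁴ W/m²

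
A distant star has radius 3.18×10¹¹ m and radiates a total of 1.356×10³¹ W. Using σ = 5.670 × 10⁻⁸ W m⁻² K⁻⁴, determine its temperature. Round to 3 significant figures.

Surface area A = 4πR² = 4π(3.18×10¹¹ m)² = 1.27076×10²⁴ m².
P = σAT⁴ ⇒ T = (P/(σA))^(1/4) = (1.356×10³¹/(5.670×10⁻⁸×1.27076×10²⁴))^(1/4) = 3.70×10³ K.

T ≈ 3.70×10³ K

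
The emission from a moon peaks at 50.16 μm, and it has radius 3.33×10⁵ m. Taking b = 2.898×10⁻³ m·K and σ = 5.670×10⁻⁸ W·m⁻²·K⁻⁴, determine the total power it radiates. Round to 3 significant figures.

P ≈ 8.80×10¹¹ W

Wien's law: T = b/λ_max = 2.898×10⁻³/5.016×10⁻⁵ = 57.7751 K.
Surface area A = 4πR² = 4π(3.33×10⁵ m)² = 1.39347×10¹² m².
Then P = σAT⁴ = 5.670×10⁻⁸×1.39347×10¹²×(57.7751)⁴ = 8.80×10¹¹ W.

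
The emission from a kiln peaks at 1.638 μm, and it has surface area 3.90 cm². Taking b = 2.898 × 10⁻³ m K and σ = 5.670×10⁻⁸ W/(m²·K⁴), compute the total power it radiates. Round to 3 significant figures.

Wien's law: T = b/λ_max = 2.898×10⁻³/1.638×10⁻⁶ = 1769.23 K.
Area A = 3.90 cm² = 3.90×10⁻⁴ m².
Then P = σAT⁴ = 5.670×10⁻⁸×3.90×10⁻⁴×(1769.23)⁴ = 217 W.

P ≈ 217 W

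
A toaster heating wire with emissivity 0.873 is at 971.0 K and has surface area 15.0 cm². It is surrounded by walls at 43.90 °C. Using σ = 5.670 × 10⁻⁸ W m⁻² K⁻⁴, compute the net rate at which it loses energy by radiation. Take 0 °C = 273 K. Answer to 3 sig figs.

Net loss ≈ 65.3 W

Surroundings: T = 43.90 °C + 273 = 316.90 K.
Area A = 15.0 cm² = 1.50×10⁻³ m².
Net radiated power P_net = εσA(T⁴ − T₀⁴) = 0.873×5.670×10⁻⁸×1.50×10⁻³×(971.0⁴ − 316.90⁴).
T⁴ − T₀⁴ = 8.88949×10¹¹ − 1.00853×10¹⁰ = 8.78864×10¹¹ K⁴, so P_net = 65.3 W.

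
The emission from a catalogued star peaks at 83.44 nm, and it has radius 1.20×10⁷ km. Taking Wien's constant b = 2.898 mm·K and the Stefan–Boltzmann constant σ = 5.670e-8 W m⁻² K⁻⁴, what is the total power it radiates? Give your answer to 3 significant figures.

Wien's law: T = b/λ_max = 2.898×10⁻³/8.344×10⁻⁸ = 34731.5 K.
Surface area A = 4πR² = 4π(1.20×10¹⁰ m)² = 1.80956×10²¹ m².
Then P = σAT⁴ = 5.670×10⁻⁸×1.80956×10²¹×(34731.5)⁴ = 1.49×10³² W.

P ≈ 1.49×10³² W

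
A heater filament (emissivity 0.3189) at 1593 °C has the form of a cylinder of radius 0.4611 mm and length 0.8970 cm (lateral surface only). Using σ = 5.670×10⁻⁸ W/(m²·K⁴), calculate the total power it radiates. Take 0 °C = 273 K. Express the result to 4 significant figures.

P ≈ 5.697 W

T = 1593 °C + 273 = 1866 K.
Lateral area A = 2πrL = 2π×4.611×10⁻⁴×8.970×10⁻³ = 2.59877×10⁻⁵ m².
P = εσAT⁴ = 0.3189 × 5.670×10⁻⁸ × 2.59877×10⁻⁵ × (1866)⁴ = 5.697 W.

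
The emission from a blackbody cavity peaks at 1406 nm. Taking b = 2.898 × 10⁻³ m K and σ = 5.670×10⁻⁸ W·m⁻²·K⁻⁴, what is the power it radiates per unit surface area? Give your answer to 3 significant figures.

I ≈ 1.02×10⁶ W/m²

Wien's law: T = b/λ_max = 2.898×10⁻³/1.406×10⁻⁶ = 2061.17 K.
Then I = σT⁴ = 5.670×10⁻⁸×(2061.17)⁴ = 1.02×10⁶ W/m².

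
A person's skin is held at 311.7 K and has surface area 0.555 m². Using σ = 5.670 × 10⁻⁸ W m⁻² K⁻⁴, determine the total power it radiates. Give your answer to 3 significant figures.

Area A = 0.555 m².
P = σAT⁴ = 5.670×10⁻⁸ × 0.555 × (311.7)⁴ = 297 W.

P ≈ 297 W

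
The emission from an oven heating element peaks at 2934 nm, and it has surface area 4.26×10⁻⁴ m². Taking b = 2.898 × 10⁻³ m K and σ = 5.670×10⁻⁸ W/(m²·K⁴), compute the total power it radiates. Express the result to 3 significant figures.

P ≈ 23.0 W

Wien's law: T = b/λ_max = 2.898×10⁻³/2.934×10⁻⁶ = 987.730 K.
Area A = 4.26×10⁻⁴ m².
Then P = σAT⁴ = 5.670×10⁻⁸×4.26×10⁻⁴×(987.730)⁴ = 23.0 W.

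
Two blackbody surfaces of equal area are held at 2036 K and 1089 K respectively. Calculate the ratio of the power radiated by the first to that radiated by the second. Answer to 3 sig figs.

P₁/P₂ ≈ 12.2

With equal areas, P₁/P₂ = (T₁/T₂)⁴ = (2036/1089)⁴ = 12.2.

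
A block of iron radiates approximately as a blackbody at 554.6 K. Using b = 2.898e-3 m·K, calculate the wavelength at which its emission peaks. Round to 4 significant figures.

λ_max ≈ 5.225 μm

Wien's displacement law: λ_max = b/T = (2.898×10⁻³ m·K)/(554.6 K) = 5.2254×10⁻⁶ m.
That is 5.225 μm, in the infrared range.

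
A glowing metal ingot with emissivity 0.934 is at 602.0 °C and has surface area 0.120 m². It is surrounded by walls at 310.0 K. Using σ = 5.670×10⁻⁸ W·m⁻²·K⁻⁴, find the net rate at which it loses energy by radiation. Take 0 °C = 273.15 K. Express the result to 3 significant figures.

Net loss ≈ 3.67×10³ W

T = 602.0 °C + 273.15 = 875.15 K.
Area A = 0.120 m².
Net radiated power P_net = εσA(T⁴ − T₀⁴) = 0.934×5.670×10⁻⁸×0.120×(875.15⁴ − 310.0⁴).
T⁴ − T₀⁴ = 5.86584×10¹¹ − 9.23521×10⁹ = 5.77349×10¹¹ K⁴, so P_net = 3.67×10³ W.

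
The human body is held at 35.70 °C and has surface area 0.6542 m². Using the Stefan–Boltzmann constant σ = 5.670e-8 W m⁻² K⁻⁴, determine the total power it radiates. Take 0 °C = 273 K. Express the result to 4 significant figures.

T = 35.70 °C + 273 = 308.70 K.
Area A = 0.6542 m².
P = σAT⁴ = 5.670×10⁻⁸ × 0.6542 × (308.70)⁴ = 336.9 W.

P ≈ 336.9 W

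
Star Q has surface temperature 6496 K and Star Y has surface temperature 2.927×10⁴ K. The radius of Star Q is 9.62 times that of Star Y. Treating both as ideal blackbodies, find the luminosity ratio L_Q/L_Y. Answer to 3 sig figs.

L_Q/L_Y ≈ 0.225

L ∝ R²T⁴, so L_Q/L_Y = (R_Q/R_Y)²(T_Q/T_Y)⁴ = (9.62)² × (6496/2.927×10⁴)⁴ = 92.5444 × 2.42601×10⁻³ = 0.225.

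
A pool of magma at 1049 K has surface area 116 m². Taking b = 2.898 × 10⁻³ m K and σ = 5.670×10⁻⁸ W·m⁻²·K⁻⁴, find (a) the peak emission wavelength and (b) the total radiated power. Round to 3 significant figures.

(a) λ_max = b/T = 2.898×10⁻³/1049 = 2.763×10⁻⁶ m = 2.76×10³ nm.
Area A = 116 m².
(b) P = σAT⁴ = 5.670×10⁻⁸×116×(1049)⁴ = 7.96×10⁶ W.

λ_max ≈ 2.76×10³ nm; P ≈ 7.96×10⁶ W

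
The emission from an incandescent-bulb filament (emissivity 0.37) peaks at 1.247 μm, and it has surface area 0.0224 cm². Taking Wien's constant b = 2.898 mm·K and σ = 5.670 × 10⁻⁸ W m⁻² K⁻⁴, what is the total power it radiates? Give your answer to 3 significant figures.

Wien's law: T = b/λ_max = 2.898×10⁻³/1.247×10⁻⁶ = 2323.98 K.
Area A = 0.0224 cm² = 2.24×10⁻⁶ m².
Then P = εσAT⁴ = 0.37×5.670×10⁻⁸×2.24×10⁻⁶×(2323.98)⁴ = 1.37 W.

P ≈ 1.37 W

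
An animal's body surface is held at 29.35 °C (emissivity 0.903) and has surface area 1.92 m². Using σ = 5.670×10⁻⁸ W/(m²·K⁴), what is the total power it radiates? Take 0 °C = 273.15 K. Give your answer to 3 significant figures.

P ≈ 823 W

T = 29.35 °C + 273.15 = 302.50 K.
Area A = 1.92 m².
P = εσAT⁴ = 0.903 × 5.670×10⁻⁸ × 1.92 × (302.50)⁴ = 823 W.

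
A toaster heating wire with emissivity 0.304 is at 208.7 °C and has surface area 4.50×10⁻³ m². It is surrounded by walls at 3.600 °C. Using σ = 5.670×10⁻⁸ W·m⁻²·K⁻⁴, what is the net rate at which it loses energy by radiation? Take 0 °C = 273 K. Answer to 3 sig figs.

T = 208.7 °C + 273 = 481.7 K.
Surroundings: T = 3.600 °C + 273 = 276.600 K.
Area A = 4.50×10⁻³ m².
Net radiated power P_net = εσA(T⁴ − T₀⁴) = 0.304×5.670×10⁻⁸×4.50×10⁻³×(481.7⁴ − 276.600⁴).
T⁴ − T₀⁴ = 5.38402×10¹⁰ − 5.85341×10⁹ = 4.79868×10¹⁰ K⁴, so P_net = 3.72 W.

Net loss ≈ 3.72 W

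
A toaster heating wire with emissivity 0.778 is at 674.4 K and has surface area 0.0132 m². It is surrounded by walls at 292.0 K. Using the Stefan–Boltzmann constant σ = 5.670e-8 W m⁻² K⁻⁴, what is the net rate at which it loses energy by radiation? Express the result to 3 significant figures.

Net loss ≈ 116 W

Area A = 0.0132 m².
Net radiated power P_net = εσA(T⁴ − T₀⁴) = 0.778×5.670×10⁻⁸×0.0132×(674.4⁴ − 292.0⁴).
T⁴ − T₀⁴ = 2.06857×10¹¹ − 7.26995×10⁹ = 1.99587×10¹¹ K⁴, so P_net = 116 W.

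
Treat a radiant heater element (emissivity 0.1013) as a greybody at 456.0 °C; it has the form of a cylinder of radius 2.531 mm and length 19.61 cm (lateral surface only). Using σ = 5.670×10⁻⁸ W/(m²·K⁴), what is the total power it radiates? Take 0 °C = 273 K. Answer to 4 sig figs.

T = 456.0 °C + 273 = 729.0 K.
Lateral area A = 2πrL = 2π×2.531×10⁻³×0.1961 = 3.11853×10⁻³ m².
P = εσAT⁴ = 0.1013 × 5.670×10⁻⁸ × 3.11853×10⁻³ × (729.0)⁴ = 5.059 W.

P ≈ 5.059 W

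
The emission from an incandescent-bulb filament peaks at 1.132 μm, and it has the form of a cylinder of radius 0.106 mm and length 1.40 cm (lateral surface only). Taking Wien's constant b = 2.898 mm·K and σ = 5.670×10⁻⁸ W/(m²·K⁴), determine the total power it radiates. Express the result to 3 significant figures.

P ≈ 22.7 W

Wien's law: T = b/λ_max = 2.898×10⁻³/1.132×10⁻⁶ = 2560.07 K.
Lateral area A = 2πrL = 2π×1.06×10⁻⁴×0.0140 = 9.32425×10⁻⁶ m².
Then P = σAT⁴ = 5.670×10⁻⁸×9.32425×10⁻⁶×(2560.07)⁴ = 22.7 W.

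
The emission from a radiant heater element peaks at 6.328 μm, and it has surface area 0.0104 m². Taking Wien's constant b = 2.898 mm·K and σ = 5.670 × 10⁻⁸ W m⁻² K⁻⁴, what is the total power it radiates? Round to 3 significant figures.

P ≈ 25.9 W

Wien's law: T = b/λ_max = 2.898×10⁻³/6.328×10⁻⁶ = 457.965 K.
Area A = 0.0104 m².
Then P = σAT⁴ = 5.670×10⁻⁸×0.0104×(457.965)⁴ = 25.9 W.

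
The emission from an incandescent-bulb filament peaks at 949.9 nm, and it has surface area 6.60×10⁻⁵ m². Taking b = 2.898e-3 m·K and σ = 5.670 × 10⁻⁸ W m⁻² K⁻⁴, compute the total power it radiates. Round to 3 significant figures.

Wien's law: T = b/λ_max = 2.898×10⁻³/9.499×10⁻⁷ = 3050.85 K.
Area A = 6.60×10⁻⁵ m².
Then P = σAT⁴ = 5.670×10⁻⁸×6.60×10⁻⁵×(3050.85)⁴ = 324 W.

P ≈ 324 W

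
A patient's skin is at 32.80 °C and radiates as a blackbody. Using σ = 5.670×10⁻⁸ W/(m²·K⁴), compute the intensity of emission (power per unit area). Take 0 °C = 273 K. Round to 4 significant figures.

I ≈ 495.8 W/m²

T = 32.80 °C + 273 = 305.80 K.
Stefan–Boltzmann: I = σT⁴ = 5.670×10⁻⁸ × (305.80)⁴ = 495.8 W/m².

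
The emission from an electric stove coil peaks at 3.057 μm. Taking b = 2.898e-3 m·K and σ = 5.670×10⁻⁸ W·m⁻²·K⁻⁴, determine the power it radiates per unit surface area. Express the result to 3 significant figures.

I ≈ 4.58×10⁴ W/m²

Wien's law: T = b/λ_max = 2.898×10⁻³/3.057×10⁻⁶ = 947.988 K.
Then I = σT⁴ = 5.670×10⁻⁸×(947.988)⁴ = 4.58×10⁴ W/m².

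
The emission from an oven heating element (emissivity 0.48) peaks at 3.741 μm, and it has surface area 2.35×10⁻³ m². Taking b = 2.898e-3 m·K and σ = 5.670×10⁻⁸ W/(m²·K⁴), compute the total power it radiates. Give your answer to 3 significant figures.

P ≈ 23.0 W

Wien's law: T = b/λ_max = 2.898×10⁻³/3.741×10⁻⁶ = 774.659 K.
Area A = 2.35×10⁻³ m².
Then P = εσAT⁴ = 0.48×5.670×10⁻⁸×2.35×10⁻³×(774.659)⁴ = 23.0 W.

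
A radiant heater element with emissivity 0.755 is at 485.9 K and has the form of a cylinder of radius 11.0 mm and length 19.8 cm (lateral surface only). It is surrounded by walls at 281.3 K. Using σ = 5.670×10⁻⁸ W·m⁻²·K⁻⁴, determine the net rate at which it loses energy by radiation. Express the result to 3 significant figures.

Lateral area A = 2πrL = 2π×0.0110×0.198 = 0.0136848 m².
Net radiated power P_net = εσA(T⁴ − T₀⁴) = 0.755×5.670×10⁻⁸×0.0136848×(485.9⁴ − 281.3⁴).
T⁴ − T₀⁴ = 5.57426×10¹⁰ − 6.26151×10⁹ = 4.94811×10¹⁰ K⁴, so P_net = 29.0 W.

Net loss ≈ 29.0 W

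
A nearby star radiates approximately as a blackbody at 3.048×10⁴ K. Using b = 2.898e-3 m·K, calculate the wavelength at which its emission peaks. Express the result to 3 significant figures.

λ_max ≈ 95.1 nm

Wien's displacement law: λ_max = b/T = (2.898×10⁻³ m·K)/(3.048×10⁴ K) = 9.508×10⁻⁸ m.
That is 95.1 nm, in the ultraviolet range.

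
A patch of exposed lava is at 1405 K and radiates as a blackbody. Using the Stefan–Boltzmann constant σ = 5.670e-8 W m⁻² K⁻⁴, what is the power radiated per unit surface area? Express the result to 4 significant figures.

Stefan–Boltzmann: I = σT⁴ = 5.670×10⁻⁸ × (1405)⁴ = 2.209×10⁵ W/m².

I ≈ 2.209×10⁵ W/m²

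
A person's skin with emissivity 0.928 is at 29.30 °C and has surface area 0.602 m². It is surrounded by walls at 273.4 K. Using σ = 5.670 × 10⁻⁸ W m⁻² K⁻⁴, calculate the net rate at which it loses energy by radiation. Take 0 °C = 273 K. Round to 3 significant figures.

Net loss ≈ 87.6 W

T = 29.30 °C + 273 = 302.30 K.
Area A = 0.602 m².
Net radiated power P_net = εσA(T⁴ − T₀⁴) = 0.928×5.670×10⁻⁸×0.602×(302.30⁴ − 273.4⁴).
T⁴ − T₀⁴ = 8.35127×10⁹ − 5.58720×10⁹ = 2.76407×10⁹ K⁴, so P_net = 87.6 W.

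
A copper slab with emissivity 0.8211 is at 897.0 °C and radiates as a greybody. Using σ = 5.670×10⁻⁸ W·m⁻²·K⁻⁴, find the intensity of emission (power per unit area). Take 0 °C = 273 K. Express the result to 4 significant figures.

T = 897.0 °C + 273 = 1170.0 K.
Stefan–Boltzmann: I = εσT⁴ = 0.8211 × 5.670×10⁻⁸ × (1170.0)⁴ = 8.724×10⁴ W/m².

I ≈ 8.724×10⁴ W/m²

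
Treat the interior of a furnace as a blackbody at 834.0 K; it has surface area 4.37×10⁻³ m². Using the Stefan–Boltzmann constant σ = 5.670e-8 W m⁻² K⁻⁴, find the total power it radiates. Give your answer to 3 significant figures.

Area A = 4.37×10⁻³ m².
P = σAT⁴ = 5.670×10⁻⁸ × 4.37×10⁻³ × (834.0)⁴ = 120 W.

P ≈ 120 W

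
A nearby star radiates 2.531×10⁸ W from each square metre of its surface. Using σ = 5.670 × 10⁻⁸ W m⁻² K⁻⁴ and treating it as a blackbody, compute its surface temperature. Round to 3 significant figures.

T ≈ 8.17×10³ K

I = σT⁴, so T = (I/σ)^(1/4) = (2.531×10⁸/(5.670×10⁻⁸))^(1/4) = 8.17×10³ K.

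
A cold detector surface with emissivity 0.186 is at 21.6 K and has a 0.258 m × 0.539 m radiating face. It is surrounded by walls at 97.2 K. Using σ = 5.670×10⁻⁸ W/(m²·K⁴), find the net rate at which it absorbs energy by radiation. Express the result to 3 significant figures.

Area A = 0.258 × 0.539 = 0.139062 m².
Net radiated power P_net = εσA(T⁴ − T₀⁴) = 0.186×5.670×10⁻⁸×0.139062×(21.6⁴ − 97.2⁴).
T⁴ − T₀⁴ = 2.17678×10⁵ − 8.92617×10⁷ = -8.90440×10⁷ K⁴, so P_net = -0.131 W — negative, meaning a net gain of 0.131 W.

Net gain ≈ 0.131 W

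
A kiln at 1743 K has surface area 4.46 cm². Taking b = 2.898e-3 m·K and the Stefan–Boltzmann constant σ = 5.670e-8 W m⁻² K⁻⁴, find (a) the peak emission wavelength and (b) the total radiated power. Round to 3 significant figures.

(a) λ_max = b/T = 2.898×10⁻³/1743 = 1.663×10⁻⁶ m = 1.66 μm.
Area A = 4.46 cm² = 4.46×10⁻⁴ m².
(b) P = σAT⁴ = 5.670×10⁻⁸×4.46×10⁻⁴×(1743)⁴ = 233 W.

λ_max ≈ 1.66 μm; P ≈ 233 W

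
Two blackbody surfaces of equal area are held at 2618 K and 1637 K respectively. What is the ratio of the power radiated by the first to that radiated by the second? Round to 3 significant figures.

With equal areas, P₁/P₂ = (T₁/T₂)⁴ = (2618/1637)⁴ = 6.54.

P₁/P₂ ≈ 6.54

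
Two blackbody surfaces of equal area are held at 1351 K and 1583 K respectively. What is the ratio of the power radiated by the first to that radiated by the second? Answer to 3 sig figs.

P₁/P₂ ≈ 0.531

With equal areas, P₁/P₂ = (T₁/T₂)⁴ = (1351/1583)⁴ = 0.531.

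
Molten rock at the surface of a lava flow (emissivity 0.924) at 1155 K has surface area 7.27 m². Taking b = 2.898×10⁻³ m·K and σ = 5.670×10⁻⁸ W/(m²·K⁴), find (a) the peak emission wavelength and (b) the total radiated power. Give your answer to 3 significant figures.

(a) λ_max = b/T = 2.898×10⁻³/1155 = 2.509×10⁻⁶ m = 2.51 μm.
Area A = 7.27 m².
(b) P = εσAT⁴ = 0.924×5.670×10⁻⁸×7.27×(1155)⁴ = 6.78×10⁵ W.

λ_max ≈ 2.51 μm; P ≈ 6.78×10⁵ W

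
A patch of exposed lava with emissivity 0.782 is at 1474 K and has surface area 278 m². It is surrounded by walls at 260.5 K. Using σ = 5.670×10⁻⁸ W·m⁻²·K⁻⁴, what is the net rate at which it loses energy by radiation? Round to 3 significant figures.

Area A = 278 m².
Net radiated power P_net = εσA(T⁴ − T₀⁴) = 0.782×5.670×10⁻⁸×278×(1474⁴ − 260.5⁴).
T⁴ − T₀⁴ = 4.72052×10¹² − 4.60501×10⁹ = 4.71591×10¹² K⁴, so P_net = 5.81×10⁷ W.

Net loss ≈ 5.81×10⁷ W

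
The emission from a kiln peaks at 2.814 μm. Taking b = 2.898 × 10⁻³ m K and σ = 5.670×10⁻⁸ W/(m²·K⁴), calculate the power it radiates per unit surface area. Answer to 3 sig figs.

I ≈ 6.38×10⁴ W/m²

Wien's law: T = b/λ_max = 2.898×10⁻³/2.814×10⁻⁶ = 1029.85 K.
Then I = σT⁴ = 5.670×10⁻⁸×(1029.85)⁴ = 6.38×10⁴ W/m².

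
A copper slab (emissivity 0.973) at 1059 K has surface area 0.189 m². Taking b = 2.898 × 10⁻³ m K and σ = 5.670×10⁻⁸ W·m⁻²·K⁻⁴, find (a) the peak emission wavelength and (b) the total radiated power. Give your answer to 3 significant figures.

(a) λ_max = b/T = 2.898×10⁻³/1059 = 2.737×10⁻⁶ m = 2.74×10³ nm.
Area A = 0.189 m².
(b) P = εσAT⁴ = 0.973×5.670×10⁻⁸×0.189×(1059)⁴ = 1.31×10⁴ W.

λ_max ≈ 2.74×10³ nm; P ≈ 1.31×10⁴ W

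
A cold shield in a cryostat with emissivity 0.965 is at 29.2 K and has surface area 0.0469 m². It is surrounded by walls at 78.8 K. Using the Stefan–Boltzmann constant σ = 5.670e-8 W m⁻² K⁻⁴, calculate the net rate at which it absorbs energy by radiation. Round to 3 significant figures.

Net gain ≈ 0.0971 W

Area A = 0.0469 m².
Net radiated power P_net = εσA(T⁴ − T₀⁴) = 0.965×5.670×10⁻⁸×0.0469×(29.2⁴ − 78.8⁴).
T⁴ − T₀⁴ = 7.26995×10⁵ − 3.85571×10⁷ = -3.78301×10⁷ K⁴, so P_net = -0.0971 W — negative, meaning a net gain of 0.0971 W.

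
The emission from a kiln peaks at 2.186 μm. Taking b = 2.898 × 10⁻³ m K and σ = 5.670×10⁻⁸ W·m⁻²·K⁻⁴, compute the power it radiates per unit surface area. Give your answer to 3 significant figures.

Wien's law: T = b/λ_max = 2.898×10⁻³/2.186×10⁻⁶ = 1325.71 K.
Then I = σT⁴ = 5.670×10⁻⁸×(1325.71)⁴ = 1.75×10⁵ W/m².

I ≈ 1.75×10⁵ W/m²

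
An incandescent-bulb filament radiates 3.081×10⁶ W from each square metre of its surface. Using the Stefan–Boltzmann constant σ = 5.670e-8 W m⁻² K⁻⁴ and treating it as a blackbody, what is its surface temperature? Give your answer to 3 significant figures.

I = σT⁴, so T = (I/σ)^(1/4) = (3.081×10⁶/(5.670×10⁻⁸))^(1/4) = 2.72×10³ K.

T ≈ 2.72×10³ K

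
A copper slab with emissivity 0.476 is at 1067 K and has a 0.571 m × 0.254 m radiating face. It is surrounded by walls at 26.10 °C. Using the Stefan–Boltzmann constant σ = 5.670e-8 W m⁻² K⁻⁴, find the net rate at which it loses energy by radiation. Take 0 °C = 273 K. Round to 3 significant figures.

Net loss ≈ 5.04×10³ W

Surroundings: T = 26.10 °C + 273 = 299.10 K.
Area A = 0.571 × 0.254 = 0.145034 m².
Net radiated power P_net = εσA(T⁴ − T₀⁴) = 0.476×5.670×10⁻⁸×0.145034×(1067⁴ − 299.10⁴).
T⁴ − T₀⁴ = 1.29616×10¹² − 8.00324×10⁹ = 1.28816×10¹² K⁴, so P_net = 5.04×10³ W.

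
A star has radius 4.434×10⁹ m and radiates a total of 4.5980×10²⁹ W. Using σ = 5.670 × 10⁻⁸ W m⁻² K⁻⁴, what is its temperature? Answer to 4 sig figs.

Surface area A = 4πR² = 4π(4.434×10⁹ m)² = 2.47059×10²⁰ m².
P = σAT⁴ ⇒ T = (P/(σA))^(1/4) = (4.5980×10²⁹/(5.670×10⁻⁸×2.47059×10²⁰))^(1/4) = 1.346×10⁴ K.

T ≈ 1.346×10⁴ K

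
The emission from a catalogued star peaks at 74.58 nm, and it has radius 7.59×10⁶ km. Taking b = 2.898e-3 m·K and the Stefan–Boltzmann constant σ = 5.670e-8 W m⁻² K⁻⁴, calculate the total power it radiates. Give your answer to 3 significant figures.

Wien's law: T = b/λ_max = 2.898×10⁻³/7.458×10⁻⁸ = 38857.6 K.
Surface area A = 4πR² = 4π(7.59×10⁹ m)² = 7.23925×10²⁰ m².
Then P = σAT⁴ = 5.670×10⁻⁸×7.23925×10²⁰×(38857.6)⁴ = 9.36×10³¹ W.

P ≈ 9.36×10³¹ W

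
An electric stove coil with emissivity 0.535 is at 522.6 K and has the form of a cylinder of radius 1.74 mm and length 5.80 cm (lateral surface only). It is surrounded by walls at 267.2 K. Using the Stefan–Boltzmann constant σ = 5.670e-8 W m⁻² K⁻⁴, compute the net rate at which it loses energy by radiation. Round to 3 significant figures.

Net loss ≈ 1.34 W

Lateral area A = 2πrL = 2π×1.74×10⁻³×0.0580 = 6.34099×10⁻⁴ m².
Net radiated power P_net = εσA(T⁴ − T₀⁴) = 0.535×5.670×10⁻⁸×6.34099×10⁻⁴×(522.6⁴ − 267.2⁴).
T⁴ − T₀⁴ = 7.45895×10¹⁰ − 5.09737×10⁹ = 6.94921×10¹⁰ K⁴, so P_net = 1.34 W.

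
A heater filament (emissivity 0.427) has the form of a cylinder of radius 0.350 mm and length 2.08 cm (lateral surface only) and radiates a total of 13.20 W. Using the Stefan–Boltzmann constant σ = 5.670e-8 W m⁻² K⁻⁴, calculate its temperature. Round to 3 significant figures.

Lateral area A = 2πrL = 2π×3.50×10⁻⁴×0.0208 = 4.57416×10⁻⁵ m².
P = εσAT⁴ ⇒ T = (P/(εσA))^(1/4) = (13.20/(0.427×5.670×10⁻⁸×4.57416×10⁻⁵))^(1/4) = 1.86×10³ K.

T ≈ 1.86×10³ K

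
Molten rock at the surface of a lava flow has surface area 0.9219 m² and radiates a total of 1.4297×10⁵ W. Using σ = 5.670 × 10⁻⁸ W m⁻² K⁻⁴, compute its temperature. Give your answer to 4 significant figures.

T ≈ 1286 K

Area A = 0.9219 m².
P = σAT⁴ ⇒ T = (P/(σA))^(1/4) = (1.4297×10⁵/(5.670×10⁻⁸×0.9219))^(1/4) = 1286 K.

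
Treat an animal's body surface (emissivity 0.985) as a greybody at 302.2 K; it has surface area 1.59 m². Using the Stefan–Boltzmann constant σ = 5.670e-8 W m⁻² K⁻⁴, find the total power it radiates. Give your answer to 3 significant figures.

P ≈ 741 W

Area A = 1.59 m².
P = εσAT⁴ = 0.985 × 5.670×10⁻⁸ × 1.59 × (302.2)⁴ = 741 W.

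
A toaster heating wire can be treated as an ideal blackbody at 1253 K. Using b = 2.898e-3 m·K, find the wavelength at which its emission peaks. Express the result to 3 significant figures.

λ_max ≈ 2.31 μm

Wien's displacement law: λ_max = b/T = (2.898×10⁻³ m·K)/(1253 K) = 2.313×10⁻⁶ m.
That is 2.31 μm, in the infrared range.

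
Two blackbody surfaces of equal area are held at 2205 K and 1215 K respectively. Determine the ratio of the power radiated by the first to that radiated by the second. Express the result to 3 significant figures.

P₁/P₂ ≈ 10.8

With equal areas, P₁/P₂ = (T₁/T₂)⁴ = (2205/1215)⁴ = 10.8.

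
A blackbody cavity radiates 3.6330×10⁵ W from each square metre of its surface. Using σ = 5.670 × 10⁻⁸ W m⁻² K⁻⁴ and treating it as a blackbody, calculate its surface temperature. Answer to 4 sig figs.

T ≈ 1591 K

I = σT⁴, so T = (I/σ)^(1/4) = (3.6330×10⁵/(5.670×10⁻⁸))^(1/4) = 1591 K.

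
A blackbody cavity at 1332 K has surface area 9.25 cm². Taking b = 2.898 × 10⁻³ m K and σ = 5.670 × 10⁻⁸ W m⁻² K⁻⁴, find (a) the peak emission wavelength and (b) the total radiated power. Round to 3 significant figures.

λ_max ≈ 2.18 μm; P ≈ 165 W

(a) λ_max = b/T = 2.898×10⁻³/1332 = 2.176×10⁻⁶ m = 2.18 μm.
Area A = 9.25 cm² = 9.25×10⁻⁴ m².
(b) P = σAT⁴ = 5.670×10⁻⁸×9.25×10⁻⁴×(1332)⁴ = 165 W.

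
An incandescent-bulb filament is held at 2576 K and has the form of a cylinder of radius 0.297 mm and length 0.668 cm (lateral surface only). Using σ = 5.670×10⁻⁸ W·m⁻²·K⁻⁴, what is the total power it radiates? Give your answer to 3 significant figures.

Lateral area A = 2πrL = 2π×2.97×10⁻⁴×6.68×10⁻³ = 1.24656×10⁻⁵ m².
P = σAT⁴ = 5.670×10⁻⁸ × 1.24656×10⁻⁵ × (2576)⁴ = 31.1 W.

P ≈ 31.1 W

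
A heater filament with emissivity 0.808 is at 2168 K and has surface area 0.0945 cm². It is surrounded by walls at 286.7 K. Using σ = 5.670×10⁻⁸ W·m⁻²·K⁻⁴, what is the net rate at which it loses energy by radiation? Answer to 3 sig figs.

Net loss ≈ 9.56 W

Area A = 0.0945 cm² = 9.45×10⁻⁶ m².
Net radiated power P_net = εσA(T⁴ − T₀⁴) = 0.808×5.670×10⁻⁸×9.45×10⁻⁶×(2168⁴ − 286.7⁴).
T⁴ − T₀⁴ = 2.20921×10¹³ − 6.75633×10⁹ = 2.20853×10¹³ K⁴, so P_net = 9.56 W.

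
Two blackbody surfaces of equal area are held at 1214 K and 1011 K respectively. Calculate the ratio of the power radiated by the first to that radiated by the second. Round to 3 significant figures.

With equal areas, P₁/P₂ = (T₁/T₂)⁴ = (1214/1011)⁴ = 2.08.

P₁/P₂ ≈ 2.08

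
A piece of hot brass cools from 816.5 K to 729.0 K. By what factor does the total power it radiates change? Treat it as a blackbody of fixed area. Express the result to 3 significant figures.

P ∝ T⁴, so P₂/P₁ = (T₂/T₁)⁴ = (729.0/816.5)⁴ = (0.892835)⁴ = 0.635.

P₂/P₁ ≈ 0.635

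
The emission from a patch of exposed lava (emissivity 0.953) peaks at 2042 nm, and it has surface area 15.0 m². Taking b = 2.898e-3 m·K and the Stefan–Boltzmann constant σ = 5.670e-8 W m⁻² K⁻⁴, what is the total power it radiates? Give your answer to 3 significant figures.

P ≈ 3.29×10⁶ W

Wien's law: T = b/λ_max = 2.898×10⁻³/2.042×10⁻⁶ = 1419.20 K.
Area A = 15.0 m².
Then P = εσAT⁴ = 0.953×5.670×10⁻⁸×15.0×(1419.20)⁴ = 3.29×10⁶ W.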